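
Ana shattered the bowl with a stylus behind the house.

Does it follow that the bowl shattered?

'Ana shattered the bowl' is the causative; it entails the inchoative 'the bowl shattered'.

yes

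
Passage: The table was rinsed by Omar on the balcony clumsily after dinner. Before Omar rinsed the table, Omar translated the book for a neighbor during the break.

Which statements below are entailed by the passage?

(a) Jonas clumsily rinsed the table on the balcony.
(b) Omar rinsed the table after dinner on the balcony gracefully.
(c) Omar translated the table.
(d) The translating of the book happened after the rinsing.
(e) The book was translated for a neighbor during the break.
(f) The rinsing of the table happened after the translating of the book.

(e), (f)

(a) Not entailed — the passage has Omar rinsing the table, not Jonas.
(b) Not entailed — 'gracefully' adds a manner not in (and inconsistent with) the original.
(c) Not entailed — Omar translated the book, not the table; the table belongs to the rinsing event.
(d) Not entailed — the narrative places the translating before the rinsing, not after.
(e) Entailed — the original entails any weakening of itself; this just generalizes the agent.
(f) Entailed — the narrative places the translating before the rinsing.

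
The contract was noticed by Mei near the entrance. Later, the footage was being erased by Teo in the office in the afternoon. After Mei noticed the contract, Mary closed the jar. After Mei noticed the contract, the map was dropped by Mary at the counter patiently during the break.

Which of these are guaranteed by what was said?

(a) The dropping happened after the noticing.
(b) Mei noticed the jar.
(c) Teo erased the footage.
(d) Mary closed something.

(a) Entailed — the narrative places the noticing before the dropping.
(b) Not entailed — Mei noticed the contract, not the jar; the jar belongs to the closing event.
(c) Not entailed — 'was erasing' is progressive on an accomplishment; it does not entail the completed 'erased'.
(d) Entailed — every conjunct here is already in the original closing event.

(a), (d)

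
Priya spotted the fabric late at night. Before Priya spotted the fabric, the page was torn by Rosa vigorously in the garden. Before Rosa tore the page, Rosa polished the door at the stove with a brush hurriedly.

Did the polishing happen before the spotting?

yes

The narrative orders the polishing before the spotting.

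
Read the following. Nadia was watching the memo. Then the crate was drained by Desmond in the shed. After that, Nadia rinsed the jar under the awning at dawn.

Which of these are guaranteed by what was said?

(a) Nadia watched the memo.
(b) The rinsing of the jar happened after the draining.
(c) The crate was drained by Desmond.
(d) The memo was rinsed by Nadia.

(a) Entailed — 'watch' is an activity; 'was watching' entails that some watching happened, so 'watched' holds.
(b) Entailed — the narrative places the draining before the rinsing.
(c) Entailed — every conjunct here is already in the original draining event.
(d) Not entailed — Nadia rinsed the jar, not the memo; the memo belongs to the watching event.

(a), (b), (c)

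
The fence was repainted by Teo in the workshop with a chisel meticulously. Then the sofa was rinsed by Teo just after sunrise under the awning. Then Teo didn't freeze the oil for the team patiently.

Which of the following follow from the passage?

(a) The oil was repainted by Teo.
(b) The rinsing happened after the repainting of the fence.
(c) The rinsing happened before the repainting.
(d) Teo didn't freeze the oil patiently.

(b)

(a) Not entailed — Teo repainted the fence, not the oil; the oil belongs to the freezing event.
(b) Entailed — the narrative places the repainting before the rinsing.
(c) Not entailed — the narrative places the repainting before the rinsing, not after.
(d) Not entailed — dropping 'for the team' under negation is not valid — the original leaves open that Teo froze the oil some other way.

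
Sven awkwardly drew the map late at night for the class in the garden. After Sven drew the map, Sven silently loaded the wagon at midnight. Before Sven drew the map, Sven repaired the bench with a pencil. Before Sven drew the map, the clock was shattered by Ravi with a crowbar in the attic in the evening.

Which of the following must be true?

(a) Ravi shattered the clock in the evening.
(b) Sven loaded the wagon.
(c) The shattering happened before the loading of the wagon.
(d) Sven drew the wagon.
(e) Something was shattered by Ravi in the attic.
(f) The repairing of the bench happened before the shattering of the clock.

(a), (b), (c), (e)

(a) Entailed — the original entails any weakening of itself; this just drops 'with a crowbar', 'in the attic'.
(b) Entailed — every conjunct here is already in the original loading event.
(c) Entailed — the narrative places the shattering before the loading.
(d) Not entailed — Sven drew the map, not the wagon; the wagon belongs to the loading event.
(e) Entailed — this follows by dropping conjuncts from the shattering event's description.
(f) Not entailed — the narrative doesn't order the repairing relative to the shattering.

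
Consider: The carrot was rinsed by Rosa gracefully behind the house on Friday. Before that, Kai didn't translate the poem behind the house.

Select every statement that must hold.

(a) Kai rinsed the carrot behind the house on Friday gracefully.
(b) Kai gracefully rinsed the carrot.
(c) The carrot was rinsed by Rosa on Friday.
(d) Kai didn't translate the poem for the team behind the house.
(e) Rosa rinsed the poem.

(a) Not entailed — the passage has Rosa rinsing the carrot, not Kai.
(b) Not entailed — the passage has Rosa rinsing the carrot, not Kai.
(c) Entailed — the original entails any weakening of itself; this just drops 'behind the house', 'gracefully'.
(d) Entailed — under negation, adding a further restriction is entailed: if no such translating event occurred, none occurred for the team either.
(e) Not entailed — Rosa rinsed the carrot, not the poem; the poem belongs to the translating event.

(c), (d)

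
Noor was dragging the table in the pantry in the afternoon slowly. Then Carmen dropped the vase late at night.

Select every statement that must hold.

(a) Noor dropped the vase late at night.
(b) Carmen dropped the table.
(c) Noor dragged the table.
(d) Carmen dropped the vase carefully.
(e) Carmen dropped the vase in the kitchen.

(a) Not entailed — the passage has Carmen dropping the vase, not Noor.
(b) Not entailed — Carmen dropped the vase, not the table; the table belongs to the dragging event.
(c) Entailed — 'drag' is an activity; 'was dragging' entails that some dragging happened, so 'dragged' holds.
(d) Not entailed — 'carefully' adds information not in the original event.
(e) Not entailed — 'in the kitchen' adds information not in the original event.

(c)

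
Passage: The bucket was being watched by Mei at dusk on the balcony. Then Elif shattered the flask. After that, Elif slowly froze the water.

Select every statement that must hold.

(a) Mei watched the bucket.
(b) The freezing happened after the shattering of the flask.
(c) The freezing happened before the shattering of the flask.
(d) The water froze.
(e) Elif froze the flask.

(a), (b), (d)

(a) Entailed — 'watch' is an activity; 'was watching' entails that some watching happened, so 'watched' holds.
(b) Entailed — the narrative places the shattering before the freezing.
(c) Not entailed — the narrative places the shattering before the freezing, not after.
(d) Entailed — 'Elif froze the water' is causative; it entails the inchoative 'the water froze'.
(e) Not entailed — Elif froze the water, not the flask; the flask belongs to the shattering event.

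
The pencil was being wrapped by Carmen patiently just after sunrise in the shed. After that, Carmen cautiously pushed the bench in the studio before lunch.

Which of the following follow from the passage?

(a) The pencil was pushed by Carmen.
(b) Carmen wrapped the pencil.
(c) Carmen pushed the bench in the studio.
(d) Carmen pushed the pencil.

(a) Not entailed — Carmen pushed the bench, not the pencil; the pencil belongs to the wrapping event.
(b) Not entailed — 'was wrapping' is progressive on an accomplishment; it does not entail the completed 'wrapped'.
(c) Entailed — dropping 'before lunch', 'cautiously' leaves a sub-description the original still satisfies.
(d) Not entailed — Carmen pushed the bench, not the pencil; the pencil belongs to the wrapping event.

(c)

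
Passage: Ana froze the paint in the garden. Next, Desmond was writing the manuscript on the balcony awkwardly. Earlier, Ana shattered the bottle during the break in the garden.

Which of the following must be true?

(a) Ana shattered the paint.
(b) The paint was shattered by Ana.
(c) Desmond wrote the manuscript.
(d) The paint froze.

(d)

(a) Not entailed — Ana shattered the bottle, not the paint; the paint belongs to the freezing event.
(b) Not entailed — Ana shattered the bottle, not the paint; the paint belongs to the freezing event.
(c) Not entailed — 'was writing' is progressive on an accomplishment; it does not entail the completed 'wrote'.
(d) Entailed — 'Ana froze the paint' is causative; it entails the inchoative 'the paint froze'.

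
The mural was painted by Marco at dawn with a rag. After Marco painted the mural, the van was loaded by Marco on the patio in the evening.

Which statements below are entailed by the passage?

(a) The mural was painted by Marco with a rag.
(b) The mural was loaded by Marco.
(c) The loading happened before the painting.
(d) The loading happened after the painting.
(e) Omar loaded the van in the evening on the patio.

(a) Entailed — dropping 'at dawn' leaves a sub-description the original still satisfies.
(b) Not entailed — Marco loaded the van, not the mural; the mural belongs to the painting event.
(c) Not entailed — the narrative places the painting before the loading, not after.
(d) Entailed — the narrative places the painting before the loading.
(e) Not entailed — the passage has Marco loading the van, not Omar.

(a), (d)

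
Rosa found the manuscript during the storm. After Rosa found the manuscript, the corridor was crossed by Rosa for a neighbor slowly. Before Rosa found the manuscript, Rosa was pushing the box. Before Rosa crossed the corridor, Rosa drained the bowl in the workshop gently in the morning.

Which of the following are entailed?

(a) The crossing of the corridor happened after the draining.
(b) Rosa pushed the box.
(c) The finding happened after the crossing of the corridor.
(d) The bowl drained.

(a) Entailed — the narrative places the draining before the crossing.
(b) Entailed — 'push' is an activity; 'was pushing' entails that some pushing happened, so 'pushed' holds.
(c) Not entailed — the narrative places the finding before the crossing, not after.
(d) Entailed — 'Rosa drained the bowl' is causative; it entails the inchoative 'the bowl drained'.

(a), (b), (d)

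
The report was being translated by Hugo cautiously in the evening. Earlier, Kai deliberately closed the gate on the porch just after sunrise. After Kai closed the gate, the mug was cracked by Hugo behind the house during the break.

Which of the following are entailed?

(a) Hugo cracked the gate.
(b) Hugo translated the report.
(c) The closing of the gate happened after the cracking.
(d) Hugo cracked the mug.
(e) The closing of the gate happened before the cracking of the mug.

(a) Not entailed — Hugo cracked the mug, not the gate; the gate belongs to the closing event.
(b) Not entailed — 'was translating' is progressive on an accomplishment; it does not entail the completed 'translated'.
(c) Not entailed — the narrative places the closing before the cracking, not after.
(d) Entailed — dropping 'behind the house', 'during the break' leaves a sub-description the original still satisfies.
(e) Entailed — the narrative places the closing before the cracking.

(d), (e)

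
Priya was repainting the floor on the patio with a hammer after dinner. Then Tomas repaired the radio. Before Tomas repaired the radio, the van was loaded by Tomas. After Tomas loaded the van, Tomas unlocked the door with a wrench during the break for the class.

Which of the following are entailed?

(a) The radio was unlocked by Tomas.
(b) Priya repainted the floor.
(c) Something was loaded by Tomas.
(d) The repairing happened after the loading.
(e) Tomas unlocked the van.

(c), (d)

(a) Not entailed — Tomas unlocked the door, not the radio; the radio belongs to the repairing event.
(b) Not entailed — 'was repainting' is progressive on an accomplishment; it does not entail the completed 'repainted'.
(c) Entailed — the original entails any weakening of itself; this just generalizes the patient.
(d) Entailed — the narrative places the loading before the repairing.
(e) Not entailed — Tomas unlocked the door, not the van; the van belongs to the loading event.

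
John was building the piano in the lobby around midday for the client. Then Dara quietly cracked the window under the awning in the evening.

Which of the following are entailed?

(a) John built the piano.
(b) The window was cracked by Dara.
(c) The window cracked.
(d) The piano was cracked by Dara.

(a) Not entailed — 'was building' is progressive on an accomplishment; it does not entail the completed 'built'.
(b) Entailed — this follows by dropping conjuncts from the cracking event's description.
(c) Entailed — 'Dara cracked the window' is causative; it entails the inchoative 'the window cracked'.
(d) Not entailed — Dara cracked the window, not the piano; the piano belongs to the building event.

(b), (c)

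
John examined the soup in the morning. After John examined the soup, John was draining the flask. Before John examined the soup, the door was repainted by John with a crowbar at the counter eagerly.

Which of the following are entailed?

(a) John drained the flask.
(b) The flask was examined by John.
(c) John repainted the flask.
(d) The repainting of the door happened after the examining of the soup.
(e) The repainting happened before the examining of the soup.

(e)

(a) Not entailed — 'was draining' is progressive on an accomplishment; it does not entail the completed 'drained'.
(b) Not entailed — John examined the soup, not the flask; the flask belongs to the draining event.
(c) Not entailed — John repainted the door, not the flask; the flask belongs to the draining event.
(d) Not entailed — the narrative places the repainting before the examining, not after.
(e) Entailed — the narrative places the repainting before the examining.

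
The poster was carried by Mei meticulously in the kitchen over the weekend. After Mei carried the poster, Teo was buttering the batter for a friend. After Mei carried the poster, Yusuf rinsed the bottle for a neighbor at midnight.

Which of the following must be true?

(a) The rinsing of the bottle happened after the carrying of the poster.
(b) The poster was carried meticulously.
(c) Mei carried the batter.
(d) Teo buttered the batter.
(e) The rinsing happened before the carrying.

(a) Entailed — the narrative places the carrying before the rinsing.
(b) Entailed — this follows by dropping conjuncts from the carrying event's description.
(c) Not entailed — Mei carried the poster, not the batter; the batter belongs to the buttering event.
(d) Not entailed — 'was buttering' is progressive on an accomplishment; it does not entail the completed 'buttered'.
(e) Not entailed — the narrative places the carrying before the rinsing, not after.

(a), (b)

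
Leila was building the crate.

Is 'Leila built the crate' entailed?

'was building' is progressive; for an accomplishment like 'build the crate', it doesn't entail completion.

no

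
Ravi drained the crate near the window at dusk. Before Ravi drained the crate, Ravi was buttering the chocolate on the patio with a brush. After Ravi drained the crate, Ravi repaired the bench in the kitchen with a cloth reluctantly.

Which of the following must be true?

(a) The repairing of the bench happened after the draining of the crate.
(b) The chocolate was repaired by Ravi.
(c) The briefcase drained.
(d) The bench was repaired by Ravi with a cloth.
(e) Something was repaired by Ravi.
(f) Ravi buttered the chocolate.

(a), (d), (e)

(a) Entailed — the narrative places the draining before the repairing.
(b) Not entailed — Ravi repaired the bench, not the chocolate; the chocolate belongs to the buttering event.
(c) Not entailed — the crate is what drained, not the briefcase.
(d) Entailed — this follows by dropping conjuncts from the repairing event's description.
(e) Entailed — dropping 'reluctantly', 'in the kitchen', 'with a cloth' and generalizing the patient leaves a sub-description the original still satisfies.
(f) Not entailed — 'was buttering' is progressive on an accomplishment; it does not entail the completed 'buttered'.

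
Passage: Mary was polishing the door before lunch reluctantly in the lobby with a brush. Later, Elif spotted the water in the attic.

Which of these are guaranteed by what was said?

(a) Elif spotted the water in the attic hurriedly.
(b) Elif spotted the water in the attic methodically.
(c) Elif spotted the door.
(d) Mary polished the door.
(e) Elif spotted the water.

(d), (e)

(a) Not entailed — 'hurriedly' adds information not in the original event.
(b) Not entailed — 'methodically' adds information not in the original event.
(c) Not entailed — Elif spotted the water, not the door; the door belongs to the polishing event.
(d) Entailed — 'polish' is an activity; 'was polishing' entails that some polishing happened, so 'polished' holds.
(e) Entailed — this follows by dropping conjuncts from the spotting event's description.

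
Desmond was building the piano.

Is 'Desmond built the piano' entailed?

'was building' is progressive; for an accomplishment like 'build the piano', it doesn't entail completion.

no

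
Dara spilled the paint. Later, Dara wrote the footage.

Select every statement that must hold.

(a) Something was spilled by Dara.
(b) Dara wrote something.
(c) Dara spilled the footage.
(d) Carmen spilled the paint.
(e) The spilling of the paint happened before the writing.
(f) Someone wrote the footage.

(a), (b), (e), (f)

(a) Entailed — every conjunct here is already in the original spilling event.
(b) Entailed — this follows by dropping conjuncts from the writing event's description.
(c) Not entailed — Dara spilled the paint, not the footage; the footage belongs to the writing event.
(d) Not entailed — the passage has Dara spilling the paint, not Carmen.
(e) Entailed — the narrative places the spilling before the writing.
(f) Entailed — generalizing the agent leaves a sub-description the original still satisfies.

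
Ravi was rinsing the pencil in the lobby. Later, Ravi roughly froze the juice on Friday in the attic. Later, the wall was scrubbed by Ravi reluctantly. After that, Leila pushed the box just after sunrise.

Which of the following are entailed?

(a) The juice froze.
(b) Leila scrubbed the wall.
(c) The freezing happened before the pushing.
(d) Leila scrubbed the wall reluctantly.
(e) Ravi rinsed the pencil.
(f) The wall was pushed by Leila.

(a) Entailed — 'Ravi froze the juice' is causative; it entails the inchoative 'the juice froze'.
(b) Not entailed — the passage has Ravi scrubbing the wall, not Leila.
(c) Entailed — the narrative places the freezing before the pushing.
(d) Not entailed — the passage has Ravi scrubbing the wall, not Leila.
(e) Entailed — 'rinse' is an activity; 'was rinsing' entails that some rinsing happened, so 'rinsed' holds.
(f) Not entailed — Leila pushed the box, not the wall; the wall belongs to the scrubbing event.

(a), (c), (e)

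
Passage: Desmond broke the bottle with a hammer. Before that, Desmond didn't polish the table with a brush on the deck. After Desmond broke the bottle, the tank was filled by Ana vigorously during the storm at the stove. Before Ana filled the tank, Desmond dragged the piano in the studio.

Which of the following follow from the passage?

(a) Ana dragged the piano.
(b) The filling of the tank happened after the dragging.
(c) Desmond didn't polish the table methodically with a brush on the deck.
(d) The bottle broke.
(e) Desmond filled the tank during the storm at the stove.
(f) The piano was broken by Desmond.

(b), (c), (d)

(a) Not entailed — the passage has Desmond dragging the piano, not Ana.
(b) Entailed — the narrative places the dragging before the filling.
(c) Entailed — under negation, adding a further restriction is entailed: if no such polishing event occurred, none occurred methodically either.
(d) Entailed — 'Desmond broke the bottle' is causative; it entails the inchoative 'the bottle broke'.
(e) Not entailed — the passage has Ana filling the tank, not Desmond.
(f) Not entailed — Desmond broke the bottle, not the piano; the piano belongs to the dragging event.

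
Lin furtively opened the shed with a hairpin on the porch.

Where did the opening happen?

on the porch

'on the porch' marks the location of the opening event.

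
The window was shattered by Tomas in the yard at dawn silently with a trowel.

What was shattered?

'the window' marks the patient of the shattering event.

the window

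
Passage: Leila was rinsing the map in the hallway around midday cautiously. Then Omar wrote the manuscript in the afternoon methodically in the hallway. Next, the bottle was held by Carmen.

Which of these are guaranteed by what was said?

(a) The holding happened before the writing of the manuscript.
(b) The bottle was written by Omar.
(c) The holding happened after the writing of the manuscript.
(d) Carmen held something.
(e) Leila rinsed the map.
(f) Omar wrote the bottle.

(a) Not entailed — the narrative places the writing before the holding, not after.
(b) Not entailed — Omar wrote the manuscript, not the bottle; the bottle belongs to the holding event.
(c) Entailed — the narrative places the writing before the holding.
(d) Entailed — this follows by dropping conjuncts from the holding event's description.
(e) Entailed — 'rinse' is an activity; 'was rinsing' entails that some rinsing happened, so 'rinsed' holds.
(f) Not entailed — Omar wrote the manuscript, not the bottle; the bottle belongs to the holding event.

(c), (d), (e)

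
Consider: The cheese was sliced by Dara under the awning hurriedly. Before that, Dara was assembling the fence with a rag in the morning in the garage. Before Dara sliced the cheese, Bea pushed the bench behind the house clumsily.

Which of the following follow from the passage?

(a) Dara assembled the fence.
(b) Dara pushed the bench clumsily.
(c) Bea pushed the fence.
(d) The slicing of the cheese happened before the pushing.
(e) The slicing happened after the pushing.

(e)

(a) Not entailed — 'was assembling' is progressive on an accomplishment; it does not entail the completed 'assembled'.
(b) Not entailed — the passage has Bea pushing the bench, not Dara.
(c) Not entailed — Bea pushed the bench, not the fence; the fence belongs to the assembling event.
(d) Not entailed — the narrative places the pushing before the slicing, not after.
(e) Entailed — the narrative places the pushing before the slicing.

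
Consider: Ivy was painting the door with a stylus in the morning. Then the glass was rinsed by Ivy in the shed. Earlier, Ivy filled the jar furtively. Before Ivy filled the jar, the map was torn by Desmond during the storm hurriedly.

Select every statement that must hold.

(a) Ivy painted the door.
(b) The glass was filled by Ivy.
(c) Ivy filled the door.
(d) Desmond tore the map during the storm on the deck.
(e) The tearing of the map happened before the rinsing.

(e)

(a) Not entailed — 'was painting' is progressive on an accomplishment; it does not entail the completed 'painted'.
(b) Not entailed — Ivy filled the jar, not the glass; the glass belongs to the rinsing event.
(c) Not entailed — Ivy filled the jar, not the door; the door belongs to the painting event.
(d) Not entailed — 'on the deck' adds information not in the original event.
(e) Entailed — the narrative places the tearing before the rinsing.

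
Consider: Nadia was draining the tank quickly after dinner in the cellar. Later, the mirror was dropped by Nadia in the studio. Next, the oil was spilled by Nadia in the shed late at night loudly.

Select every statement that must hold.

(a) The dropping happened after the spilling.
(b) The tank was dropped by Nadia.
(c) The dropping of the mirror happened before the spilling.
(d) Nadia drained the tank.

(c)

(a) Not entailed — the narrative places the dropping before the spilling, not after.
(b) Not entailed — Nadia dropped the mirror, not the tank; the tank belongs to the draining event.
(c) Entailed — the narrative places the dropping before the spilling.
(d) Not entailed — 'was draining' is progressive on an accomplishment; it does not entail the completed 'drained'.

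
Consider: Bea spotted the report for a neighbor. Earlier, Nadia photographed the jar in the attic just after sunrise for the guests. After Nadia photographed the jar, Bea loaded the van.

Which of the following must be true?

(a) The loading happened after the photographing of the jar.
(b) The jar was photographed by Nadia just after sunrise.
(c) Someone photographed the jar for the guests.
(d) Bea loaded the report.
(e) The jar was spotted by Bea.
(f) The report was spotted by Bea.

(a) Entailed — the narrative places the photographing before the loading.
(b) Entailed — dropping 'for the guests', 'in the attic' leaves a sub-description the original still satisfies.
(c) Entailed — this follows by dropping conjuncts from the photographing event's description.
(d) Not entailed — Bea loaded the van, not the report; the report belongs to the spotting event.
(e) Not entailed — Bea spotted the report, not the jar; the jar belongs to the photographing event.
(f) Entailed — this follows by dropping conjuncts from the spotting event's description.

(a), (b), (c), (f)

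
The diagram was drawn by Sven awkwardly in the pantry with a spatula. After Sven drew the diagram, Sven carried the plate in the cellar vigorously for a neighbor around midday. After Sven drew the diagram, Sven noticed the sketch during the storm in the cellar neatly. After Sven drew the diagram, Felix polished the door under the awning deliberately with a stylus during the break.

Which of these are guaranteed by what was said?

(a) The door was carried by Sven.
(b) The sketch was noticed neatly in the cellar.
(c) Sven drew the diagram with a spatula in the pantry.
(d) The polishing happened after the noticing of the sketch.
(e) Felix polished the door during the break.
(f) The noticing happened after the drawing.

(b), (c), (e), (f)

(a) Not entailed — Sven carried the plate, not the door; the door belongs to the polishing event.
(b) Entailed — dropping 'during the storm' and generalizing the agent leaves a sub-description the original still satisfies.
(c) Entailed — every conjunct here is already in the original drawing event.
(d) Not entailed — the narrative doesn't order the noticing relative to the polishing.
(e) Entailed — the original entails any weakening of itself; this just drops 'with a stylus', 'deliberately', 'under the awning'.
(f) Entailed — the narrative places the drawing before the noticing.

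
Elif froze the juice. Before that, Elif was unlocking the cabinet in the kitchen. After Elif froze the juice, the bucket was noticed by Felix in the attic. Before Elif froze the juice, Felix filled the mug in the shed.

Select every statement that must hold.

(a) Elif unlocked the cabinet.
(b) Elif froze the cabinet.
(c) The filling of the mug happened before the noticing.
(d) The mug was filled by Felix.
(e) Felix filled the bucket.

(a) Not entailed — 'was unlocking' is progressive on an accomplishment; it does not entail the completed 'unlocked'.
(b) Not entailed — Elif froze the juice, not the cabinet; the cabinet belongs to the unlocking event.
(c) Entailed — the narrative places the filling before the noticing.
(d) Entailed — this follows by dropping conjuncts from the filling event's description.
(e) Not entailed — Felix filled the mug, not the bucket; the bucket belongs to the noticing event.

(c), (d)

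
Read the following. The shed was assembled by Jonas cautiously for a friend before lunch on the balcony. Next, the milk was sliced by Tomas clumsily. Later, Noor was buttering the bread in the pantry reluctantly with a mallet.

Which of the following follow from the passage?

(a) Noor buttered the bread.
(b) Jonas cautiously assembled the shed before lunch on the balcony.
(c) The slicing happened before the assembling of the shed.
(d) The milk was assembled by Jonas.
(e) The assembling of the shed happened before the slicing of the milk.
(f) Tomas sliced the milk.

(a) Not entailed — 'was buttering' is progressive on an accomplishment; it does not entail the completed 'buttered'.
(b) Entailed — every conjunct here is already in the original assembling event.
(c) Not entailed — the narrative places the assembling before the slicing, not after.
(d) Not entailed — Jonas assembled the shed, not the milk; the milk belongs to the slicing event.
(e) Entailed — the narrative places the assembling before the slicing.
(f) Entailed — this follows by dropping conjuncts from the slicing event's description.

(b), (e), (f)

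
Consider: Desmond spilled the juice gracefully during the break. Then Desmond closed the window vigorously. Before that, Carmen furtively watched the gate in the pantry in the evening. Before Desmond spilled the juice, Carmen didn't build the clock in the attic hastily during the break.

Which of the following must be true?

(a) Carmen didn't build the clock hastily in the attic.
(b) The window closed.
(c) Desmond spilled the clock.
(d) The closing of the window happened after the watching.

(a) Not entailed — dropping 'during the break' under negation is not valid — the original leaves open that Carmen built the clock some other way.
(b) Entailed — 'Desmond closed the window' is causative; it entails the inchoative 'the window closed'.
(c) Not entailed — Desmond spilled the juice, not the clock; the clock belongs to the building event.
(d) Entailed — the narrative places the watching before the closing.

(b), (d)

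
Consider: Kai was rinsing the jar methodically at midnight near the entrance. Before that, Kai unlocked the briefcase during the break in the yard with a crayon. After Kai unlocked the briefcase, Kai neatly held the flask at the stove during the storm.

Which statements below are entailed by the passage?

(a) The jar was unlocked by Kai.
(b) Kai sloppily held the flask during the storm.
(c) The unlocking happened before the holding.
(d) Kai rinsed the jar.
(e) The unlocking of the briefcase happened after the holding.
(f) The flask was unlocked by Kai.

(c), (d)

(a) Not entailed — Kai unlocked the briefcase, not the jar; the jar belongs to the rinsing event.
(b) Not entailed — 'sloppily' adds a manner not in (and inconsistent with) the original.
(c) Entailed — the narrative places the unlocking before the holding.
(d) Entailed — 'rinse' is an activity; 'was rinsing' entails that some rinsing happened, so 'rinsed' holds.
(e) Not entailed — the narrative places the unlocking before the holding, not after.
(f) Not entailed — Kai unlocked the briefcase, not the flask; the flask belongs to the holding event.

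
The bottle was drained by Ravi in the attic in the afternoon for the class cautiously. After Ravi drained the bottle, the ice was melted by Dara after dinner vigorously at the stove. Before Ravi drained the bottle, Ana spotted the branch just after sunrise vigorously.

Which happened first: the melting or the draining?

the draining

The connectives place the draining before the melting.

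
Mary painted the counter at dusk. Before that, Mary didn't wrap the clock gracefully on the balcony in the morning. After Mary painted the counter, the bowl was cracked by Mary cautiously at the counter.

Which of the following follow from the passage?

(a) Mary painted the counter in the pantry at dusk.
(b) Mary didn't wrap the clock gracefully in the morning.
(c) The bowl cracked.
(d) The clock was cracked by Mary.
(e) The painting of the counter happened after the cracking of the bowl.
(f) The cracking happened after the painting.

(c), (f)

(a) Not entailed — 'in the pantry' adds information not in the original event.
(b) Not entailed — dropping 'on the balcony' under negation is not valid — the original leaves open that Mary wrapped the clock some other way.
(c) Entailed — 'Mary cracked the bowl' is causative; it entails the inchoative 'the bowl cracked'.
(d) Not entailed — Mary cracked the bowl, not the clock; the clock belongs to the wrapping event.
(e) Not entailed — the narrative places the painting before the cracking, not after.
(f) Entailed — the narrative places the painting before the cracking.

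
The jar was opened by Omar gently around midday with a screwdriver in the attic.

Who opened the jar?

'Omar' marks the agent of the opening event.

Omar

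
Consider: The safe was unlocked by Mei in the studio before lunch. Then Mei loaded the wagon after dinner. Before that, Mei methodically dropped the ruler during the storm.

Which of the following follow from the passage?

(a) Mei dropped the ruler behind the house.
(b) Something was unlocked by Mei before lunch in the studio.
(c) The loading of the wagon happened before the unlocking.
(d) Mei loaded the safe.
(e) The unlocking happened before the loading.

(a) Not entailed — 'behind the house' adds information not in the original event.
(b) Entailed — this follows by dropping conjuncts from the unlocking event's description.
(c) Not entailed — the narrative places the unlocking before the loading, not after.
(d) Not entailed — Mei loaded the wagon, not the safe; the safe belongs to the unlocking event.
(e) Entailed — the narrative places the unlocking before the loading.

(b), (e)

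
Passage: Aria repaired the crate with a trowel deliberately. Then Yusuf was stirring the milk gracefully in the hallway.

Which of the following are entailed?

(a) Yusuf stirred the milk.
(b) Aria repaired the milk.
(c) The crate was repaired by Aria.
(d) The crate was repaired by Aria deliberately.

(a) Entailed — 'stir' is an activity; 'was stirring' entails that some stirring happened, so 'stirred' holds.
(b) Not entailed — Aria repaired the crate, not the milk; the milk belongs to the stirring event.
(c) Entailed — this follows by dropping conjuncts from the repairing event's description.
(d) Entailed — dropping 'with a trowel' leaves a sub-description the original still satisfies.

(a), (c), (d)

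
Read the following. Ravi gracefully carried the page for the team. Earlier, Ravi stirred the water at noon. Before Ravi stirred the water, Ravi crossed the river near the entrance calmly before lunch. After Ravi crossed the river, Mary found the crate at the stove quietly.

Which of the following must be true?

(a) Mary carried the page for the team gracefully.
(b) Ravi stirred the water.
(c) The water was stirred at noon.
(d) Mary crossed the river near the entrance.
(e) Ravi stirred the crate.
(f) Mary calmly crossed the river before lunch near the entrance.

(a) Not entailed — the passage has Ravi carrying the page, not Mary.
(b) Entailed — every conjunct here is already in the original stirring event.
(c) Entailed — this follows by dropping conjuncts from the stirring event's description.
(d) Not entailed — the passage has Ravi crossing the river, not Mary.
(e) Not entailed — Ravi stirred the water, not the crate; the crate belongs to the finding event.
(f) Not entailed — the passage has Ravi crossing the river, not Mary.

(b), (c)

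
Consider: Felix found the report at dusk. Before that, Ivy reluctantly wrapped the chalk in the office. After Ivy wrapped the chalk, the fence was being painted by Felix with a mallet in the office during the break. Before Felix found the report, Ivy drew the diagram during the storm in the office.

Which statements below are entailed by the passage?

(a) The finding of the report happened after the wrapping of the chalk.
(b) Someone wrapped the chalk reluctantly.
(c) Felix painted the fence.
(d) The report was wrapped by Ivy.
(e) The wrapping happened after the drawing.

(a), (b)

(a) Entailed — the narrative places the wrapping before the finding.
(b) Entailed — every conjunct here is already in the original wrapping event.
(c) Not entailed — 'was painting' is progressive on an accomplishment; it does not entail the completed 'painted'.
(d) Not entailed — Ivy wrapped the chalk, not the report; the report belongs to the finding event.
(e) Not entailed — the narrative doesn't order the drawing relative to the wrapping.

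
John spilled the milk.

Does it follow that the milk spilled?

'John spilled the milk' is the causative; it entails the inchoative 'the milk spilled'.

yes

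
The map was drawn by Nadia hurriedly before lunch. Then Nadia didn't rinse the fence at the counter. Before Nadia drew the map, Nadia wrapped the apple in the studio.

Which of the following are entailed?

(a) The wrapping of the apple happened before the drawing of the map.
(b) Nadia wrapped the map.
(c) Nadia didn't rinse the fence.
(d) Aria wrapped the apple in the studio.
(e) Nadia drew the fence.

(a)

(a) Entailed — the narrative places the wrapping before the drawing.
(b) Not entailed — Nadia wrapped the apple, not the map; the map belongs to the drawing event.
(c) Not entailed — dropping 'at the counter' under negation is not valid — the original leaves open that Nadia rinsed the fence some other way.
(d) Not entailed — the passage has Nadia wrapping the apple, not Aria.
(e) Not entailed — Nadia drew the map, not the fence; the fence belongs to the rinsing event.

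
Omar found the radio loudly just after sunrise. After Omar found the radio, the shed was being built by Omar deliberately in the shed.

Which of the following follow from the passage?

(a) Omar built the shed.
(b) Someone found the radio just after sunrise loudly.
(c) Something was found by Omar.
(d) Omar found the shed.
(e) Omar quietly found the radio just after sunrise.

(a) Not entailed — 'was building' is progressive on an accomplishment; it does not entail the completed 'built'.
(b) Entailed — generalizing the agent leaves a sub-description the original still satisfies.
(c) Entailed — this follows by dropping conjuncts from the finding event's description.
(d) Not entailed — Omar found the radio, not the shed; the shed belongs to the building event.
(e) Not entailed — 'quietly' adds a manner not in (and inconsistent with) the original.

(b), (c)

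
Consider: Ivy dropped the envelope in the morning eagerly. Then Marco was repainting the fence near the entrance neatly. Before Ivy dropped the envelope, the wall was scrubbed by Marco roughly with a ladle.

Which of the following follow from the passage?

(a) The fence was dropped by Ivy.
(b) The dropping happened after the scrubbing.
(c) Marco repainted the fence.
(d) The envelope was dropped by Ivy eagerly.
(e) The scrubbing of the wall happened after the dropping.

(a) Not entailed — Ivy dropped the envelope, not the fence; the fence belongs to the repainting event.
(b) Entailed — the narrative places the scrubbing before the dropping.
(c) Not entailed — 'was repainting' is progressive on an accomplishment; it does not entail the completed 'repainted'.
(d) Entailed — dropping 'in the morning' leaves a sub-description the original still satisfies.
(e) Not entailed — the narrative places the scrubbing before the dropping, not after.

(b), (d)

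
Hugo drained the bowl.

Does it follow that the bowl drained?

yes

'Hugo drained the bowl' is the causative; it entails the inchoative 'the bowl drained'.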